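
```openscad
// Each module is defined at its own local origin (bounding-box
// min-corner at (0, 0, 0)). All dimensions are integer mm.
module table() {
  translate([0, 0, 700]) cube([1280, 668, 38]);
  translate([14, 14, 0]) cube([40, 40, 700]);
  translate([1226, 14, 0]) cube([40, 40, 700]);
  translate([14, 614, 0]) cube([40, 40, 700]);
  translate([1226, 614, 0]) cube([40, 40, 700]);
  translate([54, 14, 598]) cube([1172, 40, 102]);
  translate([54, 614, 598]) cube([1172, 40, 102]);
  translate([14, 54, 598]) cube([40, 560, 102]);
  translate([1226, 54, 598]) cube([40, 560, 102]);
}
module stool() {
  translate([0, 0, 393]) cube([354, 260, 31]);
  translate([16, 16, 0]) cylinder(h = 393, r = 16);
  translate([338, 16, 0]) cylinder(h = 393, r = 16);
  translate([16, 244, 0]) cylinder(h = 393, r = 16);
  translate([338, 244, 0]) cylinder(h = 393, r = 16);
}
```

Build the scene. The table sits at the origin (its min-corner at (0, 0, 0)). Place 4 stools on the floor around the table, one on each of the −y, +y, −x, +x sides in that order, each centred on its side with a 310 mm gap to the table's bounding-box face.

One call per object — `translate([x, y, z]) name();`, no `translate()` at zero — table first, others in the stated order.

table();
translate([463, -570, 0]) stool();
translate([463, 978, 0]) stool();
translate([-664, 204, 0]) stool();
translate([1590, 204, 0]) stool();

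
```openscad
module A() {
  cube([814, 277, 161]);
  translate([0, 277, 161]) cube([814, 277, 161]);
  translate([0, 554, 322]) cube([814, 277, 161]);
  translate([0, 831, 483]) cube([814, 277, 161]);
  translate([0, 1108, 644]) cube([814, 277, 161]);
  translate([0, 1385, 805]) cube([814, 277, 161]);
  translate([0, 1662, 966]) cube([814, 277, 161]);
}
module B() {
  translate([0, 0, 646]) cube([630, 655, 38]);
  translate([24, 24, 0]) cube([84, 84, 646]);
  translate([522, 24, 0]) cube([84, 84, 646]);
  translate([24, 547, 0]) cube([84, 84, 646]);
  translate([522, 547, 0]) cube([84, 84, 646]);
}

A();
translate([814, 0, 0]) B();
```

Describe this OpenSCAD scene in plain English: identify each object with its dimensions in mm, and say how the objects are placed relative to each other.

A is a straight staircase of 7 solid steps. Each step is 814 mm wide (x), 277 mm deep (y, the going) and 161 mm tall (the rise). The first step rests on the floor; each subsequent step sits one going further in +y and one rise higher in +z, directly behind and above the previous step with no overlap.

B is a table with a 630×655 mm rectangular top, 38 mm thick, top surface at z = 684 mm, supported by four 84×84 mm square legs, each inset 24 mm from the nearest pair of top edges, running from the floor.

The table is against the staircase's +x side, with their −y faces flush.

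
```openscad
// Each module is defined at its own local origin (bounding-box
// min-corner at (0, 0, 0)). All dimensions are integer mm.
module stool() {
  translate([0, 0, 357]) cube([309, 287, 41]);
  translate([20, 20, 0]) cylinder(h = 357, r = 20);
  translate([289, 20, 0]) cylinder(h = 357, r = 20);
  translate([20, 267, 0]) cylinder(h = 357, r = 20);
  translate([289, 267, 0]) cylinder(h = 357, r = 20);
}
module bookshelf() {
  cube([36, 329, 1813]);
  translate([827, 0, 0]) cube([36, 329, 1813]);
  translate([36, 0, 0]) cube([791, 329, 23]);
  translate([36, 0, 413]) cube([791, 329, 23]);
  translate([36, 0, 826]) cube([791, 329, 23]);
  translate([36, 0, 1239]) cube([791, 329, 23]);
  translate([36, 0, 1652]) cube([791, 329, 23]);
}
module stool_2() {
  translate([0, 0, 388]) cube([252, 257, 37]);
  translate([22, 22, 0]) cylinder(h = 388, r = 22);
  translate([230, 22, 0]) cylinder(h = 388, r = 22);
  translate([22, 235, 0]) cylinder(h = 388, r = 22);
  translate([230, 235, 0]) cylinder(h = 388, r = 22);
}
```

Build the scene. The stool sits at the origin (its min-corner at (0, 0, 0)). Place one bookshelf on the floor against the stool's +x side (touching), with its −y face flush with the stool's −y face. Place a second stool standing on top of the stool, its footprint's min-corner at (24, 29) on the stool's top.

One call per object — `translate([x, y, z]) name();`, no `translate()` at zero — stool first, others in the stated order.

stool();
translate([309, 0, 0]) bookshelf();
translate([24, 29, 398]) stool_2();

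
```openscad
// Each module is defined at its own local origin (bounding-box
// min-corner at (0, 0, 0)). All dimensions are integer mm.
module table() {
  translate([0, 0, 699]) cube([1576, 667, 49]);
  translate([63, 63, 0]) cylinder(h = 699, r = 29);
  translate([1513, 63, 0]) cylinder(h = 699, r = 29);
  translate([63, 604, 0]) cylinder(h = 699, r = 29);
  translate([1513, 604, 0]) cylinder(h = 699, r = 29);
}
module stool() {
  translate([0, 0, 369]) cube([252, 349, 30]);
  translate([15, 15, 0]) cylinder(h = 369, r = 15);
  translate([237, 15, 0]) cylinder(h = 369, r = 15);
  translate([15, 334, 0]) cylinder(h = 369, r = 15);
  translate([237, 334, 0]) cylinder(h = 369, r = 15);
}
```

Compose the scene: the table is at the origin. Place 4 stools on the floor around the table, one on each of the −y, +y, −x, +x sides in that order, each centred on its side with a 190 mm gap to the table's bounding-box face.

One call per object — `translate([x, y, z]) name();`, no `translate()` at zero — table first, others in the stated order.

table();
translate([662, -539, 0]) stool();
translate([662, 857, 0]) stool();
translate([-442, 159, 0]) stool();
translate([1766, 159, 0]) stool();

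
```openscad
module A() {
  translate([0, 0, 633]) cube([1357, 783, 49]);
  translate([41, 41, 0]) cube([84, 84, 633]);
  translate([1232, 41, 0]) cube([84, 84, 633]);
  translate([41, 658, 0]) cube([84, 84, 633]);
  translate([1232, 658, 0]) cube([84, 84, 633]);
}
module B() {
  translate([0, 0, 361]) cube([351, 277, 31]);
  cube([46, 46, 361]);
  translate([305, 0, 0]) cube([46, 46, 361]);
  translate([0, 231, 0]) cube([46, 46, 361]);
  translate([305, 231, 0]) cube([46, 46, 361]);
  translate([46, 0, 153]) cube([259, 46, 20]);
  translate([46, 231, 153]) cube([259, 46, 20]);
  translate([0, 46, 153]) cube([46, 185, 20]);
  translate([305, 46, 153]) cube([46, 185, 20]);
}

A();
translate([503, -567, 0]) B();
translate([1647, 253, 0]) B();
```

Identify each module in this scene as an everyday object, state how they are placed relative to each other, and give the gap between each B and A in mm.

A is a table. B is a stool. Two stools sit around the table at the −y, +x sides. The gap between each stool and the table is 290 mm.

Each stool's nearest face is 290 mm from the table's bounding box.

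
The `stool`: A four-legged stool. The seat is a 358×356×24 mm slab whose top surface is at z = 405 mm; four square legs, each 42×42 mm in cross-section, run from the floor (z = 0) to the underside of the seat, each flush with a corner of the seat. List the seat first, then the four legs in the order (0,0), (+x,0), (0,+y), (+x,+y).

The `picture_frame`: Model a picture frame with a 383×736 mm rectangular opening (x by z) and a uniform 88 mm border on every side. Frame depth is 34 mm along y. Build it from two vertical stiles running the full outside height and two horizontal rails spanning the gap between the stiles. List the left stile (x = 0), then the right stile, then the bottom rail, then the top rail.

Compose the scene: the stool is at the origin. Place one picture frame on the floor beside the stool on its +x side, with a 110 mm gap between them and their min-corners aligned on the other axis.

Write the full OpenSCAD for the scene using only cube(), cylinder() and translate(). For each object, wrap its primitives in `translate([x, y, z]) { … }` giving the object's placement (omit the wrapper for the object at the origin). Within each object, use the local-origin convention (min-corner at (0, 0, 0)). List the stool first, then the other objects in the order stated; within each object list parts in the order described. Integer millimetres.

translate([0, 0, 381]) cube([358, 356, 24]);
cube([42, 42, 381]);
translate([316, 0, 0]) cube([42, 42, 381]);
translate([0, 314, 0]) cube([42, 42, 381]);
translate([316, 314, 0]) cube([42, 42, 381]);
translate([468, 0, 0]) {
  cube([88, 34, 912]);
  translate([471, 0, 0]) cube([88, 34, 912]);
  translate([88, 0, 0]) cube([383, 34, 88]);
  translate([88, 0, 824]) cube([383, 34, 88]);
}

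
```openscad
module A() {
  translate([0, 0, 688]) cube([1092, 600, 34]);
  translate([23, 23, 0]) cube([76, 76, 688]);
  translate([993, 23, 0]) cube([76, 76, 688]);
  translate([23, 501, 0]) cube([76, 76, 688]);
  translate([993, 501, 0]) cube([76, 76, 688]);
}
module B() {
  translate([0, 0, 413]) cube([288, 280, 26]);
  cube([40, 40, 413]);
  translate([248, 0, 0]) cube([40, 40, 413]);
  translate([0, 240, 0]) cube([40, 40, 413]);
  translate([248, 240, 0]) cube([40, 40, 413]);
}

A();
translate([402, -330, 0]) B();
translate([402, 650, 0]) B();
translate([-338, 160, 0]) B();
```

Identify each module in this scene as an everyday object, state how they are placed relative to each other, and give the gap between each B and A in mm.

A is a table. B is a stool. Three stools sit around the table at the −y, +y, −x sides. The gap between each stool and the table is 50 mm.

Each stool's nearest face is 50 mm from the table's bounding box.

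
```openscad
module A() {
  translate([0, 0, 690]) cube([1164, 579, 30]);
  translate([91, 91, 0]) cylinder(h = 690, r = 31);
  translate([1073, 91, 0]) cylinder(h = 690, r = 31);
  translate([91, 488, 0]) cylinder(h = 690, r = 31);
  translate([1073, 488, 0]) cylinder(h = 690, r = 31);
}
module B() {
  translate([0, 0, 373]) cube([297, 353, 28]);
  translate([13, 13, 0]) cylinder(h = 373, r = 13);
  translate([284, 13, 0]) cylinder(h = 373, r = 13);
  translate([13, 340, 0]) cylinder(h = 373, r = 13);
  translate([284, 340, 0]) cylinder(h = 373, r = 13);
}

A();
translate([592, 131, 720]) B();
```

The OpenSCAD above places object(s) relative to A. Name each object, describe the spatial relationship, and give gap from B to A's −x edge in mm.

A is a table. B is a stool. The stool is on top of the table. The gap from the stool to the table's −x edge is 592 mm.

The stool's min-x is at 592; the table's min-x is 0; gap = 592 mm.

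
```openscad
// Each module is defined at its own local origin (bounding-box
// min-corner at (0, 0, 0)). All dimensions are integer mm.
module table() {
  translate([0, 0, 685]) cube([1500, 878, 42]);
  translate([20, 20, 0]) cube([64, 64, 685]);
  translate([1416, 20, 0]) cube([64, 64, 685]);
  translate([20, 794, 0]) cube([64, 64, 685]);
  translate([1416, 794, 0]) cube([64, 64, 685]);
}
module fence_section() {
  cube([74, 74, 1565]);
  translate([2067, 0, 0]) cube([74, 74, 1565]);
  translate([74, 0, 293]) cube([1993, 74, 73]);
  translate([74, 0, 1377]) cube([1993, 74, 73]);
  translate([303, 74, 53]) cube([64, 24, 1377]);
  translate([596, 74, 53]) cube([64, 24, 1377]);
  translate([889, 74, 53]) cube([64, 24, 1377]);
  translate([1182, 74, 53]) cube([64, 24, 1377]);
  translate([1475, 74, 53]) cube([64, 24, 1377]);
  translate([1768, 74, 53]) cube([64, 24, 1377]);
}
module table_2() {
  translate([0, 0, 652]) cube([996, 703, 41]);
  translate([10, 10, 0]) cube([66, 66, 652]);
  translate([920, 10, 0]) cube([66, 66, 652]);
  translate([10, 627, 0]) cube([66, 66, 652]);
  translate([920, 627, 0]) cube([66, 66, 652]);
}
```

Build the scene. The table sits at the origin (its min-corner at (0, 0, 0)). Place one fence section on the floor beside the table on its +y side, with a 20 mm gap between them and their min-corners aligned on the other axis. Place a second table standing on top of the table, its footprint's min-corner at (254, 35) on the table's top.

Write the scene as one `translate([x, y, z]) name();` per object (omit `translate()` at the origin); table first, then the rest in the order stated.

table();
translate([0, 898, 0]) fence_section();
translate([254, 35, 727]) table_2();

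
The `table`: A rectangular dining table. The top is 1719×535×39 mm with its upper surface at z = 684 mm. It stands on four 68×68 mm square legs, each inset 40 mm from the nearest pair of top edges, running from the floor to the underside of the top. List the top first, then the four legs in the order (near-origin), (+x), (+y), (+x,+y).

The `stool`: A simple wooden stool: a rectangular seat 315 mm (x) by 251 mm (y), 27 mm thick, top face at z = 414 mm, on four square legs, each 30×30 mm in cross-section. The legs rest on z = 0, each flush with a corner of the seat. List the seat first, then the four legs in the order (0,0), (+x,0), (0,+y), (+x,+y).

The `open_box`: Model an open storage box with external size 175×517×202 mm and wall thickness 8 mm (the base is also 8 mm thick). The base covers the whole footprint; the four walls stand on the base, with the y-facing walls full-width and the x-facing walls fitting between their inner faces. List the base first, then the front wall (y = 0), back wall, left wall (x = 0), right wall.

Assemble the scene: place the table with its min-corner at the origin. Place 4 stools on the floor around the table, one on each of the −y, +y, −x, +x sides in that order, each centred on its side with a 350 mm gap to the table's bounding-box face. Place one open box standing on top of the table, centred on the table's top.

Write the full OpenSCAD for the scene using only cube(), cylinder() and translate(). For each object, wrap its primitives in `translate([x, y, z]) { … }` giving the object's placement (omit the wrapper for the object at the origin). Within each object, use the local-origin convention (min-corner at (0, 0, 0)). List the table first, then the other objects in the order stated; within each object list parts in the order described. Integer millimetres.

translate([0, 0, 645]) cube([1719, 535, 39]);
translate([40, 40, 0]) cube([68, 68, 645]);
translate([1611, 40, 0]) cube([68, 68, 645]);
translate([40, 427, 0]) cube([68, 68, 645]);
translate([1611, 427, 0]) cube([68, 68, 645]);
translate([702, -601, 0]) {
  translate([0, 0, 387]) cube([315, 251, 27]);
  cube([30, 30, 387]);
  translate([285, 0, 0]) cube([30, 30, 387]);
  translate([0, 221, 0]) cube([30, 30, 387]);
  translate([285, 221, 0]) cube([30, 30, 387]);
}
translate([702, 885, 0]) {
  translate([0, 0, 387]) cube([315, 251, 27]);
  cube([30, 30, 387]);
  translate([285, 0, 0]) cube([30, 30, 387]);
  translate([0, 221, 0]) cube([30, 30, 387]);
  translate([285, 221, 0]) cube([30, 30, 387]);
}
translate([-665, 142, 0]) {
  translate([0, 0, 387]) cube([315, 251, 27]);
  cube([30, 30, 387]);
  translate([285, 0, 0]) cube([30, 30, 387]);
  translate([0, 221, 0]) cube([30, 30, 387]);
  translate([285, 221, 0]) cube([30, 30, 387]);
}
translate([2069, 142, 0]) {
  translate([0, 0, 387]) cube([315, 251, 27]);
  cube([30, 30, 387]);
  translate([285, 0, 0]) cube([30, 30, 387]);
  translate([0, 221, 0]) cube([30, 30, 387]);
  translate([285, 221, 0]) cube([30, 30, 387]);
}
translate([772, 9, 684]) {
  cube([175, 517, 8]);
  translate([0, 0, 8]) cube([175, 8, 194]);
  translate([0, 509, 8]) cube([175, 8, 194]);
  translate([0, 8, 8]) cube([8, 501, 194]);
  translate([167, 8, 8]) cube([8, 501, 194]);
}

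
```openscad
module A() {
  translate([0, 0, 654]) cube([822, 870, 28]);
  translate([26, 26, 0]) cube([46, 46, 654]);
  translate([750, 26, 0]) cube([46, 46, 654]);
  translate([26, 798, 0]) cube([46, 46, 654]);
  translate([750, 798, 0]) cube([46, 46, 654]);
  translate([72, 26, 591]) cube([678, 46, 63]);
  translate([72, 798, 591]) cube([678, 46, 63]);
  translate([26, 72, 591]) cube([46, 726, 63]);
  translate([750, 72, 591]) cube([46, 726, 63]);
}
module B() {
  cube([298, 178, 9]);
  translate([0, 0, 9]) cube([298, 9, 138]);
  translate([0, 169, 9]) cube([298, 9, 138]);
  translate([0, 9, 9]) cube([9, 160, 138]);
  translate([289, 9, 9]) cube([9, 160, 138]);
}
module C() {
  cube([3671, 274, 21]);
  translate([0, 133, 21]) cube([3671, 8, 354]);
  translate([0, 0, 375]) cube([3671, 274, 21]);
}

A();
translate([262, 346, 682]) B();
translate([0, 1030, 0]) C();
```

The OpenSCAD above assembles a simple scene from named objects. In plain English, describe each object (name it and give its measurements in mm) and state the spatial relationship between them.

A is a table with a 822×870 mm rectangular top, 28 mm thick, top surface at z = 682 mm, supported by four 46×46 mm square legs, each inset 26 mm from the nearest pair of top edges, running from the floor. Four apron rails, 46 mm thick and 63 mm tall, run between adjacent legs with their top edges flush with the underside of the top and their outer faces flush with the legs' outer faces.

B is an open storage box with external size 298×178×147 mm and wall thickness 9 mm (the base is also 9 mm thick). The base covers the whole footprint; the four walls stand on the base, with the y-facing walls full-width and the x-facing walls fitting between their inner faces.

C is an I-beam lying along x, 3671 mm long. Overall section height 396 mm. Two flanges 274 mm wide (y) and 21 mm thick, one on the floor and one at the top; a web 8 mm thick runs between them, centred on the flange width.

The open box is on top of the table, centred. The I-beam is on the floor beside the table on its +y side.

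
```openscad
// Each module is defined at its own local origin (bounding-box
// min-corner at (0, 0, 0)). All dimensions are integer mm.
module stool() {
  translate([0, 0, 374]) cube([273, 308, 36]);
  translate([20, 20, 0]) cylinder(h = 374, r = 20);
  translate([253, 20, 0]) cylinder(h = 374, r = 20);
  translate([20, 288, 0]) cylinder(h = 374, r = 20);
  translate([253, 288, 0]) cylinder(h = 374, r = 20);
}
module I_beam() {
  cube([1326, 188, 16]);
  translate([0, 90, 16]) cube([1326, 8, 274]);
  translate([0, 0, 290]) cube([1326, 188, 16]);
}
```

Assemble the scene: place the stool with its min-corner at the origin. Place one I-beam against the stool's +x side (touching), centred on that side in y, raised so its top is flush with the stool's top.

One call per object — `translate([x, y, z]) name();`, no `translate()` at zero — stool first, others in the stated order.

stool();
translate([273, 60, 104]) I_beam();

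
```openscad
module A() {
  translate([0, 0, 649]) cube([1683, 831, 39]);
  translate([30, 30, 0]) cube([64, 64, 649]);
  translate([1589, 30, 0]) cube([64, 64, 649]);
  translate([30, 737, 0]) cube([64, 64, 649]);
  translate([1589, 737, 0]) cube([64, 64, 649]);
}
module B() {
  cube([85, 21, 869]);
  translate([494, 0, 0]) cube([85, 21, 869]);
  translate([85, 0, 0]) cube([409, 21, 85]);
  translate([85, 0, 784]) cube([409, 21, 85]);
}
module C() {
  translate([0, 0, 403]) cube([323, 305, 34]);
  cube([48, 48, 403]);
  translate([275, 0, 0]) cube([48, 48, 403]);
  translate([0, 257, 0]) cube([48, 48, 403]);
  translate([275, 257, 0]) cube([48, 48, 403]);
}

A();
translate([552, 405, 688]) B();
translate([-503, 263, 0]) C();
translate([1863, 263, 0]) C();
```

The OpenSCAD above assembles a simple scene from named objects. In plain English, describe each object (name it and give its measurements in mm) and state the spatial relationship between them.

A is a table with a 1683×831 mm rectangular top, 39 mm thick, top surface at z = 688 mm, supported by four 64×64 mm square legs, each inset 30 mm from the nearest pair of top edges, running from the floor.

B is a rectangular picture frame lying in the x–z plane (depth along y). The opening is 409 mm wide (x) by 699 mm tall (z), surrounded by a border 85 mm wide on all four sides. The frame is 21 mm deep and is made of two full-height vertical stiles with two horizontal rails fitted between them.

C is a four-legged stool. The seat is 323×305 mm, 34 mm thick, top at z = 437 mm. It stands on four square legs, each 48×48 mm in cross-section, from z = 0 to the seat underside, each flush with a corner of the seat.

The picture frame is on top of the table, centred. Two stools sit around the table at the −x, +x sides.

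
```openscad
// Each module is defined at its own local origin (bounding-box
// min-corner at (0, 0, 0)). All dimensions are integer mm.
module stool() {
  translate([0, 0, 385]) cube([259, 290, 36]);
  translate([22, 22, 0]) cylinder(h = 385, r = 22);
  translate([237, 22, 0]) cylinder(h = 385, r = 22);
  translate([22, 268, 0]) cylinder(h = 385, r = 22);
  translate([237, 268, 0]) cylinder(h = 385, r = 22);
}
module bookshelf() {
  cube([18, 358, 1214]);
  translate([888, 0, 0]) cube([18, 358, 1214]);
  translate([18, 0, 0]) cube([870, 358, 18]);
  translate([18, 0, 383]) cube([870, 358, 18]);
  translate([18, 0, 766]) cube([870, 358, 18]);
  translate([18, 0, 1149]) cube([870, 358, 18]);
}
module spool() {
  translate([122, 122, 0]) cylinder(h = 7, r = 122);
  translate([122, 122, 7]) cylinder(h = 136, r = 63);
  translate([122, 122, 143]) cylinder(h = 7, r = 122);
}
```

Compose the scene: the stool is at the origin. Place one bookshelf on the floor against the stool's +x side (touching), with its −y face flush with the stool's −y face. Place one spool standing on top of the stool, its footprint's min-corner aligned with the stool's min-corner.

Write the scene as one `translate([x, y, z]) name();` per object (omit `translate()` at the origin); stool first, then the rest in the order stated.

stool();
translate([259, 0, 0]) bookshelf();
translate([0, 0, 421]) spool();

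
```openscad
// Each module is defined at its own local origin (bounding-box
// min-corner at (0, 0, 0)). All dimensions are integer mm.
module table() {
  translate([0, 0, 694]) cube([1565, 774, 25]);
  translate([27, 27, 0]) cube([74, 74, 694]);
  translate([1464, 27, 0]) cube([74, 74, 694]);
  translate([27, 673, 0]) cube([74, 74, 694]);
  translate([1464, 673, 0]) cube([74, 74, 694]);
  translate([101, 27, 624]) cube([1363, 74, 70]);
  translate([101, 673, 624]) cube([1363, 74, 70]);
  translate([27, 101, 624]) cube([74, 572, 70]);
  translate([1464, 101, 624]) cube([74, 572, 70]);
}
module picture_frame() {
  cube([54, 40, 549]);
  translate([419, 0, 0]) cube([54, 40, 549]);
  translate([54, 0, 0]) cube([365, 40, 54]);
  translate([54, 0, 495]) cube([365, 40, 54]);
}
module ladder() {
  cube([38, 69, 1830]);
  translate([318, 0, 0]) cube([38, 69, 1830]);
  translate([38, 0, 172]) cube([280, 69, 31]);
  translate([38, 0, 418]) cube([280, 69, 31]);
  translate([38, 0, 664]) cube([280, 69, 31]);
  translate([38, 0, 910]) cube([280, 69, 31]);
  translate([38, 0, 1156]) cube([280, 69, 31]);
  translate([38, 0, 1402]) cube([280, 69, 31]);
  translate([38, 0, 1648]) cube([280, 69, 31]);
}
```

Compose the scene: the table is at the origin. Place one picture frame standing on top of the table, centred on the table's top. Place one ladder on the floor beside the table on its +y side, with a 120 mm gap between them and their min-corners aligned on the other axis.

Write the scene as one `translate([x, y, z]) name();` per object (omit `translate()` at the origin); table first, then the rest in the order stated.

table();
translate([546, 367, 719]) picture_frame();
translate([0, 894, 0]) ladder();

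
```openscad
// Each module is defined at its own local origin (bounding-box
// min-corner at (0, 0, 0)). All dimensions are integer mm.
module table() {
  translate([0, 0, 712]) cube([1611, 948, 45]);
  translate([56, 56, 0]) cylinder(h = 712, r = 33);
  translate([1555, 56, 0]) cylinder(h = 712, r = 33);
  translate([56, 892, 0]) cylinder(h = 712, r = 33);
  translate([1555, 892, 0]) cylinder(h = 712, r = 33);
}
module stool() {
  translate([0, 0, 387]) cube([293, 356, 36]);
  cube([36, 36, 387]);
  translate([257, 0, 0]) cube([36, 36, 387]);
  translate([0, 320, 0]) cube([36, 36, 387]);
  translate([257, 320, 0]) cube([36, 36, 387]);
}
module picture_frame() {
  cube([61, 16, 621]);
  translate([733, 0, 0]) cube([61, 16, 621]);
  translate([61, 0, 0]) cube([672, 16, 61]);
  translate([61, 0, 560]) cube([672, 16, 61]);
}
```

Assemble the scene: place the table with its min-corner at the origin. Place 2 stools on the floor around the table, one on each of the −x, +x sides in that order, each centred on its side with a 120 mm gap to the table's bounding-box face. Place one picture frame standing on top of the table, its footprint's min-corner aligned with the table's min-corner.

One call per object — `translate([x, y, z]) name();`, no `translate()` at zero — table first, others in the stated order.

table();
translate([-413, 296, 0]) stool();
translate([1731, 296, 0]) stool();
translate([0, 0, 757]) picture_frame();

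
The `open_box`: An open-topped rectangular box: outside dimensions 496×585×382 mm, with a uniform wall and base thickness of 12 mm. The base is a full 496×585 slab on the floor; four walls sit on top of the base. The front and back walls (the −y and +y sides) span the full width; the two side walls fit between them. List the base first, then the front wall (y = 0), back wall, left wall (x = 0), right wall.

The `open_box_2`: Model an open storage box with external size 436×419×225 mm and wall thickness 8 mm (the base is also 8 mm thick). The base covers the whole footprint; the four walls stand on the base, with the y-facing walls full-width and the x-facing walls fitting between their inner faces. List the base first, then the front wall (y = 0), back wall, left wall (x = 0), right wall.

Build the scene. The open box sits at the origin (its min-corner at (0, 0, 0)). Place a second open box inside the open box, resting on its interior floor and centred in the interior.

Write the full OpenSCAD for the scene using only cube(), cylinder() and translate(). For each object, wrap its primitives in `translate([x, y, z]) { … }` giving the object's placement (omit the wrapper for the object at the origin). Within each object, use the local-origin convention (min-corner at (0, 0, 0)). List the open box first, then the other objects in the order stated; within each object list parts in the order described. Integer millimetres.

cube([496, 585, 12]);
translate([0, 0, 12]) cube([496, 12, 370]);
translate([0, 573, 12]) cube([496, 12, 370]);
translate([0, 12, 12]) cube([12, 561, 370]);
translate([484, 12, 12]) cube([12, 561, 370]);
translate([30, 83, 12]) {
  cube([436, 419, 8]);
  translate([0, 0, 8]) cube([436, 8, 217]);
  translate([0, 411, 8]) cube([436, 8, 217]);
  translate([0, 8, 8]) cube([8, 403, 217]);
  translate([428, 8, 8]) cube([8, 403, 217]);
}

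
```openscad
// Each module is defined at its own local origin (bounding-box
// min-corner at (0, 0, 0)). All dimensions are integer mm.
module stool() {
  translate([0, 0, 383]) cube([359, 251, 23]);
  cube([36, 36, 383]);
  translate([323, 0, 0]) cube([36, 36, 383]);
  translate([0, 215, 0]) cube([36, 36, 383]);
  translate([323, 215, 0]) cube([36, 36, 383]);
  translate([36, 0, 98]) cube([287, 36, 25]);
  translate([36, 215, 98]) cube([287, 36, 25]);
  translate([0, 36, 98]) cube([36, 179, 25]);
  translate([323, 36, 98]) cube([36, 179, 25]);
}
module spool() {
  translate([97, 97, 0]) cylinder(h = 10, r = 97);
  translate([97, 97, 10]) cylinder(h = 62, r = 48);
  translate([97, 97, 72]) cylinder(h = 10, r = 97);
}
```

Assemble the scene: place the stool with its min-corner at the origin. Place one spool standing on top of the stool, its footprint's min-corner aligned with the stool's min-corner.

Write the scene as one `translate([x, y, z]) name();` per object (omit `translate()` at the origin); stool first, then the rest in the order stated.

stool();
translate([0, 0, 406]) spool();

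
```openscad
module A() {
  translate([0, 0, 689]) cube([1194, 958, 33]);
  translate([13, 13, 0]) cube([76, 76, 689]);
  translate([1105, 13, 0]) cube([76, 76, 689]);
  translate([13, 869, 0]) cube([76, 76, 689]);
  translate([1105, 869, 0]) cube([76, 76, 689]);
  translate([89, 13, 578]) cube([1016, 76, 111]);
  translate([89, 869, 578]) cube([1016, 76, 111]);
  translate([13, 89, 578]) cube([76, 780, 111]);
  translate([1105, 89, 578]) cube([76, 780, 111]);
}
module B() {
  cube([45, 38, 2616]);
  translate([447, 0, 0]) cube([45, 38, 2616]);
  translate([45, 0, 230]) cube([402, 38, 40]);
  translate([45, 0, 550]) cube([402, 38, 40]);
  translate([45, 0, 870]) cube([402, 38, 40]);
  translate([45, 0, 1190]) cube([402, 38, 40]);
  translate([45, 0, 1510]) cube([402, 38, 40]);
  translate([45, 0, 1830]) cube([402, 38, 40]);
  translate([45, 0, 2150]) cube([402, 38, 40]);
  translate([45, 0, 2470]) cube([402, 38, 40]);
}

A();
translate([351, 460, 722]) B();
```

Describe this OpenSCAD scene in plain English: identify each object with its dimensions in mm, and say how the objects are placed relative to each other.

A is a table with a 1194×958 mm rectangular top, 33 mm thick, top surface at z = 722 mm, supported by four 76×76 mm square legs, each inset 13 mm from the nearest pair of top edges, running from the floor. Four apron rails, 76 mm thick and 111 mm tall, run between adjacent legs with their top edges flush with the underside of the top and their outer faces flush with the legs' outer faces.

B is a straight ladder. Two 45×38 mm vertical rails, 2616 mm tall, stand 492 mm apart (outside-to-outside) with their front faces coplanar on the −y side. 8 rungs, each 38 mm deep and 40 mm tall, span between the inner faces of the rails, front faces flush with the rails. The lowest rung's underside is at z = 230 mm and rungs are spaced 320 mm apart (underside to underside).

The ladder is on top of the table, centred.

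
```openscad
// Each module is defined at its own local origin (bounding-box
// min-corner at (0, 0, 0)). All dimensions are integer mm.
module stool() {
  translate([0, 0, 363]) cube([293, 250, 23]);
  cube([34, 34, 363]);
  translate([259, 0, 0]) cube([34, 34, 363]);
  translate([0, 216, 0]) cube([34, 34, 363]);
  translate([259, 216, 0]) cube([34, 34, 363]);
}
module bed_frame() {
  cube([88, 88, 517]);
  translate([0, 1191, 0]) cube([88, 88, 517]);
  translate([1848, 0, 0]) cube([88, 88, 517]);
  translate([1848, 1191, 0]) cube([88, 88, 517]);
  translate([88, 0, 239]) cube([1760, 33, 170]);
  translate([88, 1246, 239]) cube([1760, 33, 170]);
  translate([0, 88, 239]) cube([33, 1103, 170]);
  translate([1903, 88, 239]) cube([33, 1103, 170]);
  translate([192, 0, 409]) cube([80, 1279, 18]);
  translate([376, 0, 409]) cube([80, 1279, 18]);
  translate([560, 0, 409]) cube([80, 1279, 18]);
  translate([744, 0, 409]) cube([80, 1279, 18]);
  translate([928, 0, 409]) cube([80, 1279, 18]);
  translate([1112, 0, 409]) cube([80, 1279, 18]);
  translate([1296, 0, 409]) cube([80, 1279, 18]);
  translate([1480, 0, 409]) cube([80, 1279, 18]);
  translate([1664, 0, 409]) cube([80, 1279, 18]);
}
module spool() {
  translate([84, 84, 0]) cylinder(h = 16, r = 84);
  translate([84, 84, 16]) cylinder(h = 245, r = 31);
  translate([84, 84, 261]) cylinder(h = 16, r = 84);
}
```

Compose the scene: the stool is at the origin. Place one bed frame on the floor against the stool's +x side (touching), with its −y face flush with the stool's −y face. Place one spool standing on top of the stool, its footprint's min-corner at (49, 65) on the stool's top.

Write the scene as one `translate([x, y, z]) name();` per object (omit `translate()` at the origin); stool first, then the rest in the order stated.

stool();
translate([293, 0, 0]) bed_frame();
translate([49, 65, 386]) spool();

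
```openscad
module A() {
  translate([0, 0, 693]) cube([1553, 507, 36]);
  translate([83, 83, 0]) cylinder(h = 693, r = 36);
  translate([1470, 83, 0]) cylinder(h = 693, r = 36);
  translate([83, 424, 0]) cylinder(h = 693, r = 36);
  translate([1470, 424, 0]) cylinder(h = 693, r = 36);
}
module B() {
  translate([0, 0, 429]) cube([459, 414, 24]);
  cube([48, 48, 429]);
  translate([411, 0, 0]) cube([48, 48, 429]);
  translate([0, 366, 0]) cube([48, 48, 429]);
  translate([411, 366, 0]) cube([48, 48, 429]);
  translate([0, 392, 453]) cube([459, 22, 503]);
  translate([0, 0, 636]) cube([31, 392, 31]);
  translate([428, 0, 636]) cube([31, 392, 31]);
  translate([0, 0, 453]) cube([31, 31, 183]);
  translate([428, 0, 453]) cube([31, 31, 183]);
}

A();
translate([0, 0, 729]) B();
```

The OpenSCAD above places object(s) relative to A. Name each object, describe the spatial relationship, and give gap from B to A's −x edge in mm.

The chair's min-x is at 0; the table's min-x is 0; gap = 0 mm.

A is a table. B is a chair. The chair is on top of the table. The gap from the chair to the table's −x edge is 0 mm.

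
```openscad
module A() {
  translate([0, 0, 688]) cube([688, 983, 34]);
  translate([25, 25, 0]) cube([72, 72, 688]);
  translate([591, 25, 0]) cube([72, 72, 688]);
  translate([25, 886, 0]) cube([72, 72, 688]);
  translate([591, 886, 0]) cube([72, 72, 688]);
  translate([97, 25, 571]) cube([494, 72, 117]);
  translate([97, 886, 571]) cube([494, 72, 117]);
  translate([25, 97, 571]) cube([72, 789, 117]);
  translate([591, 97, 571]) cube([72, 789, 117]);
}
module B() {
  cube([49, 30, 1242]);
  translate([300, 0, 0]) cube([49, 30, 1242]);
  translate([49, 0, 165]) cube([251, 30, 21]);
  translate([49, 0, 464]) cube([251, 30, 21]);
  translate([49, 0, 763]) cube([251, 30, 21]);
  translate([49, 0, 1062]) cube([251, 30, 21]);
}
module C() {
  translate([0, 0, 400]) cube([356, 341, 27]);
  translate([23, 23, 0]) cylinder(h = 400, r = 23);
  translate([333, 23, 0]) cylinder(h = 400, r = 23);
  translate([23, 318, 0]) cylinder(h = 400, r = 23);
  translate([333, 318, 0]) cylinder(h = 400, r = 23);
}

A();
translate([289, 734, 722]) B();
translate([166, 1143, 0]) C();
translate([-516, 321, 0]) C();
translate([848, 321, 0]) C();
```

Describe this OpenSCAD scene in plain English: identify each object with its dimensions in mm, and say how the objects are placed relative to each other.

A is a rectangular dining table. The top is 688×983×34 mm with its upper surface at z = 722 mm. It stands on four 72×72 mm square legs, each inset 25 mm from the nearest pair of top edges, running from the floor to the underside of the top. Four apron rails, 72 mm thick and 117 mm tall, run between adjacent legs with their top edges flush with the underside of the top and their outer faces flush with the legs' outer faces.

B is a wooden ladder with two side rails of 49×30 mm section and 1242 mm height, set 349 mm apart overall. Between them run 4 rectangular rungs (30 mm deep, 21 mm thick), front faces flush with the rails' −y face. The bottom of the first rung is 165 mm above the floor and each subsequent rung is 299 mm higher than the one below.

C is a simple wooden stool: a rectangular seat 356 mm (x) by 341 mm (y), 27 mm thick, top face at z = 427 mm, on four round legs, each 46 mm in diameter. The legs rest on z = 0, each leg's axis is inset half a diameter from the nearest pair of seat edges (so the leg's bounding box is flush with the corner).

The ladder is on top of the table. Three stools sit around the table at the +y, −x, +x sides.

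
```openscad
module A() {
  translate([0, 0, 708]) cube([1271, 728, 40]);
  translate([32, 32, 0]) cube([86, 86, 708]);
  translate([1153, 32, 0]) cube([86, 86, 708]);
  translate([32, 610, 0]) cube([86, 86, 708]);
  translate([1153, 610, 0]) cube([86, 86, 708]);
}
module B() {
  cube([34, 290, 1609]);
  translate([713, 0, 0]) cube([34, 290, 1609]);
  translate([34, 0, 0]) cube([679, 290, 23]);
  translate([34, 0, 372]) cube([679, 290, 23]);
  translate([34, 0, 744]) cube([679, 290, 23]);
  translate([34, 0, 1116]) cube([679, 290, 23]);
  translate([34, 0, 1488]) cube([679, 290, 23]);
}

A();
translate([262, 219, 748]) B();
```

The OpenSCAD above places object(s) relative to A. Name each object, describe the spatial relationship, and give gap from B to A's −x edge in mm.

A is a table. B is a bookshelf. The bookshelf is on top of the table, centred. The gap from the bookshelf to the table's −x edge is 262 mm.

The bookshelf's min-x is at 262; the table's min-x is 0; gap = 262 mm.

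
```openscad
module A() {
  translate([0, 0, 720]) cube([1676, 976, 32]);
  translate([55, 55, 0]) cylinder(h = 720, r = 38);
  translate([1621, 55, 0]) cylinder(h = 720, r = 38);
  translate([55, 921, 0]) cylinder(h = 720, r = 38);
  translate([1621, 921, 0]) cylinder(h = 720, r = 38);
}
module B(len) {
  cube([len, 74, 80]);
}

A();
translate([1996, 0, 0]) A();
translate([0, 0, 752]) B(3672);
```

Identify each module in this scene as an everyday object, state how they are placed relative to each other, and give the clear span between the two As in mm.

A is a table. B is a beam. A beam spans the tops of two tables. The clear span between the two tables is 320 mm.

Second table starts at x = 1996; first ends at x = 1676; clear span = 1996 − 1676 = 320 mm.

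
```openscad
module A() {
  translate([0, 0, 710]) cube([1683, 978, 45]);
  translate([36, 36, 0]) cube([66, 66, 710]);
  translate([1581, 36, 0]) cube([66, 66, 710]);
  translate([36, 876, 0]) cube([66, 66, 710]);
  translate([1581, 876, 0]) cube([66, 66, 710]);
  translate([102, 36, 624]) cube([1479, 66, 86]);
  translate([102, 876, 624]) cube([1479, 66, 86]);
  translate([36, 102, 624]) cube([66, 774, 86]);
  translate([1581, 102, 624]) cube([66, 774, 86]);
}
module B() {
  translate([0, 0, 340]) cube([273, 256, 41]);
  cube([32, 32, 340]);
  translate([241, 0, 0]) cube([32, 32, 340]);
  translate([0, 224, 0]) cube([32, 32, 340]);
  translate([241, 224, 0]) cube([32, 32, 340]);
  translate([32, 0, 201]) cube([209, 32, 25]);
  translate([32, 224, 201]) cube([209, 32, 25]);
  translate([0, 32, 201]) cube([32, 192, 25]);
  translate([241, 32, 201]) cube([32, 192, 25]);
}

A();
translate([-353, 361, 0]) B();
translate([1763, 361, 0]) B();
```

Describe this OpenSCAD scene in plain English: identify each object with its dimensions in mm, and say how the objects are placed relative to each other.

A is a table: top 1683 mm (x) × 978 mm (y), 45 mm thick, upper face at z = 755 mm, on four 66×66 mm square legs, each inset 36 mm from the nearest pair of top edges, running from z = 0 to the bottom of the top. Four apron rails, 66 mm thick and 86 mm tall, run between adjacent legs with their top edges flush with the underside of the top and their outer faces flush with the legs' outer faces.

B is a four-legged stool. The seat is a 273×256×41 mm slab whose top surface is at z = 381 mm; four square legs, each 32×32 mm in cross-section, run from the floor (z = 0) to the underside of the seat, each flush with a corner of the seat. Four stretchers, 32 mm wide and 25 mm tall, connect adjacent legs with their undersides at z = 201 mm, each running between the inner faces of the legs it joins and aligned with the legs' outer faces on the other axis.

Two stools sit around the table at the −x, +x sides.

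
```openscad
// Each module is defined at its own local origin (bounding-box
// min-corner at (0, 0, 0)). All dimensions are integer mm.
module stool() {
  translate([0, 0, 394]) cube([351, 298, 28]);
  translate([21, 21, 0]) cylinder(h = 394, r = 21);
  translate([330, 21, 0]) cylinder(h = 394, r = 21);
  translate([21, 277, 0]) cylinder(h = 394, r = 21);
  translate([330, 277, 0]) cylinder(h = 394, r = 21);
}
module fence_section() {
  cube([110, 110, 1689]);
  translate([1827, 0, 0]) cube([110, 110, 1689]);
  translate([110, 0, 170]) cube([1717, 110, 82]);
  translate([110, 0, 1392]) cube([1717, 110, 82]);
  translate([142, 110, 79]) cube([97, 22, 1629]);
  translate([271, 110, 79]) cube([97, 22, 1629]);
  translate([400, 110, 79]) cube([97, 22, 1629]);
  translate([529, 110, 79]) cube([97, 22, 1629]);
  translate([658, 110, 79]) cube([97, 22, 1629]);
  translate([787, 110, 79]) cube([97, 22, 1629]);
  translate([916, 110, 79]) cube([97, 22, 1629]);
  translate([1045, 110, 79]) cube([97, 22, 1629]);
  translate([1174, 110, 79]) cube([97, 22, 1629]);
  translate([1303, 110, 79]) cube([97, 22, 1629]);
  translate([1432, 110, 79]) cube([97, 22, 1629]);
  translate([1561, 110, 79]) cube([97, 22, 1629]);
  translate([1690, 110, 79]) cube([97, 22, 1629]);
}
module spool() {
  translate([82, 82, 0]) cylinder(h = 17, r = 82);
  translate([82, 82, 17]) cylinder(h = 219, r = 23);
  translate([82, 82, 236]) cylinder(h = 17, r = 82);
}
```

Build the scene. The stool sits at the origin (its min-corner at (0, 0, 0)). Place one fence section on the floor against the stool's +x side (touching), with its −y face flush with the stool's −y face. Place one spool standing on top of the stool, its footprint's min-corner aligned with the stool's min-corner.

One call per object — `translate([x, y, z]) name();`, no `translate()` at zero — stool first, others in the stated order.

stool();
translate([351, 0, 0]) fence_section();
translate([0, 0, 422]) spool();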